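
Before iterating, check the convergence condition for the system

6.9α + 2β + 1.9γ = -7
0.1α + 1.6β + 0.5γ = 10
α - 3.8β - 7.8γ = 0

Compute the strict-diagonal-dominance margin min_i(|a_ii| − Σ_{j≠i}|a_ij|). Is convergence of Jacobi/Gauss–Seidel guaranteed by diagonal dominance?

row 1: |6.9| − (2+1.9) = 3
row 2: |1.6| − (0.1+0.5) = 1
row 3: |-7.8| − (1+3.8) = 3
minimum over rows = 1 → strictly diagonally dominant (convergence guaranteed)

1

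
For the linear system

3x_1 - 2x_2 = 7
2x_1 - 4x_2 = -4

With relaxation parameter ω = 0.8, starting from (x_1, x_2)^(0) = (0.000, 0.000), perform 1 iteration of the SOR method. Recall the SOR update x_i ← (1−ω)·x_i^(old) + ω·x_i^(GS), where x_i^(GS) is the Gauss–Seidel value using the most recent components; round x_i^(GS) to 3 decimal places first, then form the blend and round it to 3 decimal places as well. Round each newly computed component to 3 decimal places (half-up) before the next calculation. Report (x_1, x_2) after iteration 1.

Iteration 1:
  x_1: GS value = (7 - (-2)·0.000) / (3) = 2.333;  x_1 ← (1−ω)·0.000 + ω·2.333 = 1.866
  x_2: GS value = (-4 - (2)·1.866) / (-4) = 1.933;  x_2 ← (1−ω)·0.000 + ω·1.933 = 1.546

(1.866, 1.546)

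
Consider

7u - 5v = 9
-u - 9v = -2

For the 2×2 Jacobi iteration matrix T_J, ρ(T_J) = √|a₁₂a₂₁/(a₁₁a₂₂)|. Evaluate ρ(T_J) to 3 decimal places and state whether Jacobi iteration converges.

0.282

a₁₂a₂₁/(a₁₁a₂₂) = (-5)·(-1) / ((7)·(-9)) = -0.079365
ρ = √|-0.079365| = √0.079365 = 0.282
ρ < 1, so Jacobi converges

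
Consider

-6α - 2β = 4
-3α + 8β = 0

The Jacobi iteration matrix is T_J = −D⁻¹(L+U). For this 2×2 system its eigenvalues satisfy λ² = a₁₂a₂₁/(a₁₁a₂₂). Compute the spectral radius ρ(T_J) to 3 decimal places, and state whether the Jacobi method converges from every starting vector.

a₁₂a₂₁/(a₁₁a₂₂) = (-2)·(-3) / ((-6)·(8)) = -0.125000
ρ = √|-0.125000| = √0.125000 = 0.354
ρ < 1, so Jacobi converges

0.354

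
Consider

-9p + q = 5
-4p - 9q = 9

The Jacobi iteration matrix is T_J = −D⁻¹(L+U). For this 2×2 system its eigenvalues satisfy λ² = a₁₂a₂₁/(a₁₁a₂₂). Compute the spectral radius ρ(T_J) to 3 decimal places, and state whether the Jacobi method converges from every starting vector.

0.222

a₁₂a₂₁/(a₁₁a₂₂) = (1)·(-4) / ((-9)·(-9)) = -0.049383
ρ = √|-0.049383| = √0.049383 = 0.222
ρ < 1, so Jacobi converges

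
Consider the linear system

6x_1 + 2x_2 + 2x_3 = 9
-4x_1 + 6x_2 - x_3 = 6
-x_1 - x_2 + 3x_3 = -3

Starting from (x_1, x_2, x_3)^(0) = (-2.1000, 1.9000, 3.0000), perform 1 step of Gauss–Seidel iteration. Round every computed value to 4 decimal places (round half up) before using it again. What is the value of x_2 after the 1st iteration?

1.4111

Iteration 1:
  x_1 = (9 - (2)·1.9000 - (2)·3.0000) / (6) = -0.1333
  x_2 = (6 - (-4)·-0.1333 - (-1)·3.0000) / (6) = 1.4111
  x_3 = (-3 - (-1)·-0.1333 - (-1)·1.4111) / (3) = -0.5741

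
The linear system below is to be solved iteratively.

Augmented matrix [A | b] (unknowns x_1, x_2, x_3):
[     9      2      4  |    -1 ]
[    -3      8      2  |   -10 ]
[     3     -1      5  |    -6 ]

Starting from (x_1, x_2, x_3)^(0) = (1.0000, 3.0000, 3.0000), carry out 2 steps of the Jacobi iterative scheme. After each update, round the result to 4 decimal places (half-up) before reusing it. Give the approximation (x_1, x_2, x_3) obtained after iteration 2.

Iteration 1:
  x_1 = (-1 - (2)·3.0000 - (4)·3.0000) / (9) = -2.1111
  x_2 = (-10 - (-3)·1.0000 - (2)·3.0000) / (8) = -1.6250
  x_3 = (-6 - (3)·1.0000 - (-1)·3.0000) / (5) = -1.2000
Iteration 2:
  x_1 = (-1 - (2)·-1.6250 - (4)·-1.2000) / (9) = 0.7833
  x_2 = (-10 - (-3)·-2.1111 - (2)·-1.2000) / (8) = -1.7417
  x_3 = (-6 - (3)·-2.1111 - (-1)·-1.6250) / (5) = -0.2583

(0.7833, -1.7417, -0.2583)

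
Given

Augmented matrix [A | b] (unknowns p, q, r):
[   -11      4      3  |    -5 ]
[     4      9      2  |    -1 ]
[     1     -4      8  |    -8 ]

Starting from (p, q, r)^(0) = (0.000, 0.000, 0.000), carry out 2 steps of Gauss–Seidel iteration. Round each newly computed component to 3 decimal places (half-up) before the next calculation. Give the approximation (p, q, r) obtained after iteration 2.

(0.010, 0.154, -0.924)

Iteration 1:
  p = (-5 - (4)·0.000 - (3)·0.000) / (-11) = 0.455
  q = (-1 - (4)·0.455 - (2)·0.000) / (9) = -0.313
  r = (-8 - (1)·0.455 - (-4)·-0.313) / (8) = -1.213
Iteration 2:
  p = (-5 - (4)·-0.313 - (3)·-1.213) / (-11) = 0.010
  q = (-1 - (4)·0.010 - (2)·-1.213) / (9) = 0.154
  r = (-8 - (1)·0.010 - (-4)·0.154) / (8) = -0.924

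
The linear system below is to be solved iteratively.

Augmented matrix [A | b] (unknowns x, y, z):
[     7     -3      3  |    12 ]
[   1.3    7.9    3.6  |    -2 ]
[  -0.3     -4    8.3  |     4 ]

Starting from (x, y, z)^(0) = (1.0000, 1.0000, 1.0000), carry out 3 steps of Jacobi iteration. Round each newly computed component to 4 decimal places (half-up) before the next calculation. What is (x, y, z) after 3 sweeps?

Iteration 1:
  x = (12 - (-3)·1.0000 - (3)·1.0000) / (7) = 1.7143
  y = (-2 - (1.3)·1.0000 - (3.6)·1.0000) / (7.9) = -0.8734
  z = (4 - (-0.3)·1.0000 - (-4)·1.0000) / (8.3) = 1.0000
Iteration 2:
  x = (12 - (-3)·-0.8734 - (3)·1.0000) / (7) = 0.9114
  y = (-2 - (1.3)·1.7143 - (3.6)·1.0000) / (7.9) = -0.9910
  z = (4 - (-0.3)·1.7143 - (-4)·-0.8734) / (8.3) = 0.1230
Iteration 3:
  x = (12 - (-3)·-0.9910 - (3)·0.1230) / (7) = 1.2369
  y = (-2 - (1.3)·0.9114 - (3.6)·0.1230) / (7.9) = -0.4592
  z = (4 - (-0.3)·0.9114 - (-4)·-0.9910) / (8.3) = 0.0373

(1.2369, -0.4592, 0.0373)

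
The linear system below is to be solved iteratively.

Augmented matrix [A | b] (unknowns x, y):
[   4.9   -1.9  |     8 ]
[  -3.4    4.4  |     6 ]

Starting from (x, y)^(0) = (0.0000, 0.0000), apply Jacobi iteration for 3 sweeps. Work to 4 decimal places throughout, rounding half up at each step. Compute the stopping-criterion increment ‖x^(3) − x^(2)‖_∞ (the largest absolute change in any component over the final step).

Iteration 1:
  x = (8 - (-1.9)·0.0000) / (4.9) = 1.6327
  y = (6 - (-3.4)·0.0000) / (4.4) = 1.3636
Iteration 2:
  x = (8 - (-1.9)·1.3636) / (4.9) = 2.1614
  y = (6 - (-3.4)·1.6327) / (4.4) = 2.6253
Iteration 3:
  x = (8 - (-1.9)·2.6253) / (4.9) = 2.6506
  y = (6 - (-3.4)·2.1614) / (4.4) = 3.0338
Change: (0.4892, 0.4085) → max |·| = 0.4892

0.4892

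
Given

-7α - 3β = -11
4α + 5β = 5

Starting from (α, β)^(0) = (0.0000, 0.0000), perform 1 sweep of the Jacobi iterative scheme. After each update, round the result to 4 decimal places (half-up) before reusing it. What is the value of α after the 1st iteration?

1.5714

Iteration 1:
  α = (-11 - (-3)·0.0000) / (-7) = 1.5714
  β = (5 - (4)·0.0000) / (5) = 1.0000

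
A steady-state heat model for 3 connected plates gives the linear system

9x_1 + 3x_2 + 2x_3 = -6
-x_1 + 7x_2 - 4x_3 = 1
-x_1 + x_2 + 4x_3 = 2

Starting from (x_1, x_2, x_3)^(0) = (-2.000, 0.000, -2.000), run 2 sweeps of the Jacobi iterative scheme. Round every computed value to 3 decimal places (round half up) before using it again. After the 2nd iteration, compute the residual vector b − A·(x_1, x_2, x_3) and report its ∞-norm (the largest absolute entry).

5.723

Iteration 1:
  x_1 = (-6 - (3)·0.000 - (2)·-2.000) / (9) = -0.222
  x_2 = (1 - (-1)·-2.000 - (-4)·-2.000) / (7) = -1.286
  x_3 = (2 - (-1)·-2.000 - (1)·0.000) / (4) = 0.000
Iteration 2:
  x_1 = (-6 - (3)·-1.286 - (2)·0.000) / (9) = -0.238
  x_2 = (1 - (-1)·-0.222 - (-4)·0.000) / (7) = 0.111
  x_3 = (2 - (-1)·-0.222 - (1)·-1.286) / (4) = 0.766
Residual b − A·x = (-5.723, 3.049, -1.413); ∞-norm = 5.723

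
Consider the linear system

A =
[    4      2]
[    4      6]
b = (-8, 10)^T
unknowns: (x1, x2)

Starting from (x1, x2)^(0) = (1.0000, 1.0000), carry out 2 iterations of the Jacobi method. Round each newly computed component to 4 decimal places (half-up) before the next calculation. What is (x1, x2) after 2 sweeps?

Iteration 1:
  x1 = (-8 - (2)·1.0000) / (4) = -2.5000
  x2 = (10 - (4)·1.0000) / (6) = 1.0000
Iteration 2:
  x1 = (-8 - (2)·1.0000) / (4) = -2.5000
  x2 = (10 - (4)·-2.5000) / (6) = 3.3333

(-2.5000, 3.3333)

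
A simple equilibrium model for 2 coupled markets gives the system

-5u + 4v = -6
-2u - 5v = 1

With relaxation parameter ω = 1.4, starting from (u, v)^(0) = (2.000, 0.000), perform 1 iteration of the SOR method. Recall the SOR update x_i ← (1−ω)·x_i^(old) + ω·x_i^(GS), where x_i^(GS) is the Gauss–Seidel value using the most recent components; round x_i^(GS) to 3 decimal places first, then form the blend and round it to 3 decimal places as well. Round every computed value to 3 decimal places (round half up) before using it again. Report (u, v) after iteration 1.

(0.880, -0.773)

Iteration 1:
  u: GS value = (-6 - (4)·0.000) / (-5) = 1.200;  u ← (1−ω)·2.000 + ω·1.200 = 0.880
  v: GS value = (1 - (-2)·0.880) / (-5) = -0.552;  v ← (1−ω)·0.000 + ω·-0.552 = -0.773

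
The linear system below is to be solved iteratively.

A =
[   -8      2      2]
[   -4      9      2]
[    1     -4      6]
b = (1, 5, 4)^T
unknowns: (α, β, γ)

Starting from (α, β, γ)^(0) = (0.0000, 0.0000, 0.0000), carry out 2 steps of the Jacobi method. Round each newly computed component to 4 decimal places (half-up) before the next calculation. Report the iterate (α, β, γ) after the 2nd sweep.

Iteration 1:
  α = (1 - (2)·0.0000 - (2)·0.0000) / (-8) = -0.1250
  β = (5 - (-4)·0.0000 - (2)·0.0000) / (9) = 0.5556
  γ = (4 - (1)·0.0000 - (-4)·0.0000) / (6) = 0.6667
Iteration 2:
  α = (1 - (2)·0.5556 - (2)·0.6667) / (-8) = 0.1806
  β = (5 - (-4)·-0.1250 - (2)·0.6667) / (9) = 0.3518
  γ = (4 - (1)·-0.1250 - (-4)·0.5556) / (6) = 1.0579

(0.1806, 0.3518, 1.0579)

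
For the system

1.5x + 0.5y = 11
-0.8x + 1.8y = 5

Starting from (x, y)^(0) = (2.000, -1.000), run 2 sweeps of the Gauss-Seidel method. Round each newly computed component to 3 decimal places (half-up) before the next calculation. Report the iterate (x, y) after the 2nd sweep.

(5.272, 5.121)

Iteration 1:
  x = (11 - (0.5)·-1.000) / (1.5) = 7.667
  y = (5 - (-0.8)·7.667) / (1.8) = 6.185
Iteration 2:
  x = (11 - (0.5)·6.185) / (1.5) = 5.272
  y = (5 - (-0.8)·5.272) / (1.8) = 5.121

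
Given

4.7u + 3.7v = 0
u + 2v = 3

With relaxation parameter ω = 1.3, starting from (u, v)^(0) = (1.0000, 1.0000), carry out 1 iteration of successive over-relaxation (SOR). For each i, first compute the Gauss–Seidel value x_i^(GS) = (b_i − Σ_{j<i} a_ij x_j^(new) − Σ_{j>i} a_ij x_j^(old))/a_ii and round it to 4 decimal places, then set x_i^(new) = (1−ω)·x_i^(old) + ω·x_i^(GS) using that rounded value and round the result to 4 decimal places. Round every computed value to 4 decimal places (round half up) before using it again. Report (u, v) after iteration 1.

Iteration 1:
  u: GS value = (0 - (3.7)·1.0000) / (4.7) = -0.7872;  u ← (1−ω)·1.0000 + ω·-0.7872 = -1.3234
  v: GS value = (3 - (1)·-1.3234) / (2) = 2.1617;  v ← (1−ω)·1.0000 + ω·2.1617 = 2.5102

(-1.3234, 2.5102)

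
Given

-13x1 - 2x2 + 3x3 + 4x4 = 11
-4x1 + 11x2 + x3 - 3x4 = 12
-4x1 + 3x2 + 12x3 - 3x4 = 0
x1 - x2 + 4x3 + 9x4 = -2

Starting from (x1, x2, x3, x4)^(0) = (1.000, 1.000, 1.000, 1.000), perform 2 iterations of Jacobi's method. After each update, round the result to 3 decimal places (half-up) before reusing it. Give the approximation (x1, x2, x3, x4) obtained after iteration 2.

(-1.226, 0.711, -0.730, -0.137)

Iteration 1:
  x1 = (11 - (-2)·1.000 - (3)·1.000 - (4)·1.000) / (-13) = -0.462
  x2 = (12 - (-4)·1.000 - (1)·1.000 - (-3)·1.000) / (11) = 1.636
  x3 = (0 - (-4)·1.000 - (3)·1.000 - (-3)·1.000) / (12) = 0.333
  x4 = (-2 - (1)·1.000 - (-1)·1.000 - (4)·1.000) / (9) = -0.667
Iteration 2:
  x1 = (11 - (-2)·1.636 - (3)·0.333 - (4)·-0.667) / (-13) = -1.226
  x2 = (12 - (-4)·-0.462 - (1)·0.333 - (-3)·-0.667) / (11) = 0.711
  x3 = (0 - (-4)·-0.462 - (3)·1.636 - (-3)·-0.667) / (12) = -0.730
  x4 = (-2 - (1)·-0.462 - (-1)·1.636 - (4)·0.333) / (9) = -0.137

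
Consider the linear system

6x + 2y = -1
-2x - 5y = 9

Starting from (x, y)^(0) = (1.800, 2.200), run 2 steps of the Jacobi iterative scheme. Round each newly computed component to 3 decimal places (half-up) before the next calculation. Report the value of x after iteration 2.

Iteration 1:
  x = (-1 - (2)·2.200) / (6) = -0.900
  y = (9 - (-2)·1.800) / (-5) = -2.520
Iteration 2:
  x = (-1 - (2)·-2.520) / (6) = 0.673
  y = (9 - (-2)·-0.900) / (-5) = -1.440

0.673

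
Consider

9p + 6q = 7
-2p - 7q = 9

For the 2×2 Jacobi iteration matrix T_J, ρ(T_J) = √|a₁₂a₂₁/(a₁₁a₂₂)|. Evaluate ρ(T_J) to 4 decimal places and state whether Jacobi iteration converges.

0.4364

a₁₂a₂₁/(a₁₁a₂₂) = (6)·(-2) / ((9)·(-7)) = 0.190476
ρ = √|0.190476| = √0.190476 = 0.4364
ρ < 1, so Jacobi converges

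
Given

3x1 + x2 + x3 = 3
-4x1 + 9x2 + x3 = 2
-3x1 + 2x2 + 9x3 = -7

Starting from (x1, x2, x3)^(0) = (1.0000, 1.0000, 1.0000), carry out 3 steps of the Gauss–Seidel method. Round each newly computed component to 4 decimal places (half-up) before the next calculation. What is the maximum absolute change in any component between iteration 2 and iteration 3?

Iteration 1:
  x1 = (3 - (1)·1.0000 - (1)·1.0000) / (3) = 0.3333
  x2 = (2 - (-4)·0.3333 - (1)·1.0000) / (9) = 0.2592
  x3 = (-7 - (-3)·0.3333 - (2)·0.2592) / (9) = -0.7243
Iteration 2:
  x1 = (3 - (1)·0.2592 - (1)·-0.7243) / (3) = 1.1550
  x2 = (2 - (-4)·1.1550 - (1)·-0.7243) / (9) = 0.8160
  x3 = (-7 - (-3)·1.1550 - (2)·0.8160) / (9) = -0.5741
Iteration 3:
  x1 = (3 - (1)·0.8160 - (1)·-0.5741) / (3) = 0.9194
  x2 = (2 - (-4)·0.9194 - (1)·-0.5741) / (9) = 0.6946
  x3 = (-7 - (-3)·0.9194 - (2)·0.6946) / (9) = -0.6257
Change: (-0.2356, -0.1214, -0.0516) → max |·| = 0.2356

0.2356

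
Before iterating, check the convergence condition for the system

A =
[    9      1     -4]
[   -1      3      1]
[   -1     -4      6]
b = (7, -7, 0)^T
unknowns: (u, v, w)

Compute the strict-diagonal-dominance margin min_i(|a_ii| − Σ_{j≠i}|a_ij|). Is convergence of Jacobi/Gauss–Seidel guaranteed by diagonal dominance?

row 1: |9| − (1+4) = 4
row 2: |3| − (1+1) = 1
row 3: |6| − (1+4) = 1
minimum over rows = 1 → strictly diagonally dominant (convergence guaranteed)

1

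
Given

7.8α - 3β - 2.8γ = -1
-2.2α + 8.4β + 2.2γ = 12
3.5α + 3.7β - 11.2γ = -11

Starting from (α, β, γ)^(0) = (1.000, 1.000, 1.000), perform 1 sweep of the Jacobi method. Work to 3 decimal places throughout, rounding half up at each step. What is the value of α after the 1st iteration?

Iteration 1:
  α = (-1 - (-3)·1.000 - (-2.8)·1.000) / (7.8) = 0.615
  β = (12 - (-2.2)·1.000 - (2.2)·1.000) / (8.4) = 1.429
  γ = (-11 - (3.5)·1.000 - (3.7)·1.000) / (-11.2) = 1.625

0.615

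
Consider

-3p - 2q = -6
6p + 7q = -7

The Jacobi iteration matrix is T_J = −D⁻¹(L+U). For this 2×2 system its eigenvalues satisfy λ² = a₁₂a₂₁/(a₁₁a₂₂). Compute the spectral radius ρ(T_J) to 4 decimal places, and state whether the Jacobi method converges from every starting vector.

a₁₂a₂₁/(a₁₁a₂₂) = (-2)·(6) / ((-3)·(7)) = 0.571429
ρ = √|0.571429| = √0.571429 = 0.7559
ρ < 1, so Jacobi converges

0.7559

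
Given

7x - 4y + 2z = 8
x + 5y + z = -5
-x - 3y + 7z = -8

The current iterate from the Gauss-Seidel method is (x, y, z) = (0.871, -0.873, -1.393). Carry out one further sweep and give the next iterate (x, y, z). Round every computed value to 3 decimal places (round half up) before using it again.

One sweep:
  x = (8 - (-4)·-0.873 - (2)·-1.393) / (7) = 1.042
  y = (-5 - (1)·1.042 - (1)·-1.393) / (5) = -0.930
  z = (-8 - (-1)·1.042 - (-3)·-0.930) / (7) = -1.393

(1.042, -0.930, -1.393)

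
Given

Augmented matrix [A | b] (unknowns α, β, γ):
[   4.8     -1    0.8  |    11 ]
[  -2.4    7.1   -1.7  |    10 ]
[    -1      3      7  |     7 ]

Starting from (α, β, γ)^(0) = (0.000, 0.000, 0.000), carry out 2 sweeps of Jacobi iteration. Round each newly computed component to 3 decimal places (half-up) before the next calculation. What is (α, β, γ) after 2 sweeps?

Iteration 1:
  α = (11 - (-1)·0.000 - (0.8)·0.000) / (4.8) = 2.292
  β = (10 - (-2.4)·0.000 - (-1.7)·0.000) / (7.1) = 1.408
  γ = (7 - (-1)·0.000 - (3)·0.000) / (7) = 1.000
Iteration 2:
  α = (11 - (-1)·1.408 - (0.8)·1.000) / (4.8) = 2.418
  β = (10 - (-2.4)·2.292 - (-1.7)·1.000) / (7.1) = 2.423
  γ = (7 - (-1)·2.292 - (3)·1.408) / (7) = 0.724

(2.418, 2.423, 0.724)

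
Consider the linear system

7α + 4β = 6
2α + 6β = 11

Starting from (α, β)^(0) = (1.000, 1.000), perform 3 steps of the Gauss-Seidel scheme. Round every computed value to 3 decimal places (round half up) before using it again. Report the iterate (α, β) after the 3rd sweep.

Iteration 1:
  α = (6 - (4)·1.000) / (7) = 0.286
  β = (11 - (2)·0.286) / (6) = 1.738
Iteration 2:
  α = (6 - (4)·1.738) / (7) = -0.136
  β = (11 - (2)·-0.136) / (6) = 1.879
Iteration 3:
  α = (6 - (4)·1.879) / (7) = -0.217
  β = (11 - (2)·-0.217) / (6) = 1.906

(-0.217, 1.906)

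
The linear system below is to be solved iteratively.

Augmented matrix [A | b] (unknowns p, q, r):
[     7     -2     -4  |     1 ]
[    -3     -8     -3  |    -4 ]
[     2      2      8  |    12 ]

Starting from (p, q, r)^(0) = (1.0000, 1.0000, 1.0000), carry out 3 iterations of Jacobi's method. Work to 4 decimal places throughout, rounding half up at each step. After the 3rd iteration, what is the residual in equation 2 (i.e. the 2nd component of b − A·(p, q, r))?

0.8032

Iteration 1:
  p = (1 - (-2)·1.0000 - (-4)·1.0000) / (7) = 1.0000
  q = (-4 - (-3)·1.0000 - (-3)·1.0000) / (-8) = -0.2500
  r = (12 - (2)·1.0000 - (2)·1.0000) / (8) = 1.0000
Iteration 2:
  p = (1 - (-2)·-0.2500 - (-4)·1.0000) / (7) = 0.6429
  q = (-4 - (-3)·1.0000 - (-3)·1.0000) / (-8) = -0.2500
  r = (12 - (2)·1.0000 - (2)·-0.2500) / (8) = 1.3125
Iteration 3:
  p = (1 - (-2)·-0.2500 - (-4)·1.3125) / (7) = 0.8214
  q = (-4 - (-3)·0.6429 - (-3)·1.3125) / (-8) = -0.2333
  r = (12 - (2)·0.6429 - (2)·-0.2500) / (8) = 1.4018
Residual b − A·x = (0.3908, 0.8032, -0.3906)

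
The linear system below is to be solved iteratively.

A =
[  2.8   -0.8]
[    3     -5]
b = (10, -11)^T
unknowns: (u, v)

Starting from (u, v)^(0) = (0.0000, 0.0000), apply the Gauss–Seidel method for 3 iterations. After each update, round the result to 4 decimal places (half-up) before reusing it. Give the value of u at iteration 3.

Iteration 1:
  u = (10 - (-0.8)·0.0000) / (2.8) = 3.5714
  v = (-11 - (3)·3.5714) / (-5) = 4.3428
Iteration 2:
  u = (10 - (-0.8)·4.3428) / (2.8) = 4.8122
  v = (-11 - (3)·4.8122) / (-5) = 5.0873
Iteration 3:
  u = (10 - (-0.8)·5.0873) / (2.8) = 5.0249
  v = (-11 - (3)·5.0249) / (-5) = 5.2149

5.0249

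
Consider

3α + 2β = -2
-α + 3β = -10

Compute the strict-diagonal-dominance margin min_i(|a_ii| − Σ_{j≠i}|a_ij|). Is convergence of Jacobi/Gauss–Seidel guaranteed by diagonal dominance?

row 1: |3| − (2) = 1
row 2: |3| − (1) = 2
minimum over rows = 1 → strictly diagonally dominant (convergence guaranteed)

1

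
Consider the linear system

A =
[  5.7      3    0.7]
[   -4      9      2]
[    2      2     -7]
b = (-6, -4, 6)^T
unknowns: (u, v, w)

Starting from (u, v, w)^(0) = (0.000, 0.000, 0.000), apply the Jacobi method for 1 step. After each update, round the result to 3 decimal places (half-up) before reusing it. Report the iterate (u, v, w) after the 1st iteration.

(-1.053, -0.444, -0.857)

Iteration 1:
  u = (-6 - (3)·0.000 - (0.7)·0.000) / (5.7) = -1.053
  v = (-4 - (-4)·0.000 - (2)·0.000) / (9) = -0.444
  w = (6 - (2)·0.000 - (2)·0.000) / (-7) = -0.857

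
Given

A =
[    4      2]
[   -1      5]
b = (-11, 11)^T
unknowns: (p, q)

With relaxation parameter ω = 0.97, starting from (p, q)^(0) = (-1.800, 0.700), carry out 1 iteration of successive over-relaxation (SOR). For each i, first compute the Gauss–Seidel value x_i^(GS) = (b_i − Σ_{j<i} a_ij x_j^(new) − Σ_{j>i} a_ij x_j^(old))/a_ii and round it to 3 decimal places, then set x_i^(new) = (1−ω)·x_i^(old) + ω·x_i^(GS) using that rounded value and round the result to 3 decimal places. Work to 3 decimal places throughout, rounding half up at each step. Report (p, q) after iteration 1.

Iteration 1:
  p: GS value = (-11 - (2)·0.700) / (4) = -3.100;  p ← (1−ω)·-1.800 + ω·-3.100 = -3.061
  q: GS value = (11 - (-1)·-3.061) / (5) = 1.588;  q ← (1−ω)·0.700 + ω·1.588 = 1.561

(-3.061, 1.561)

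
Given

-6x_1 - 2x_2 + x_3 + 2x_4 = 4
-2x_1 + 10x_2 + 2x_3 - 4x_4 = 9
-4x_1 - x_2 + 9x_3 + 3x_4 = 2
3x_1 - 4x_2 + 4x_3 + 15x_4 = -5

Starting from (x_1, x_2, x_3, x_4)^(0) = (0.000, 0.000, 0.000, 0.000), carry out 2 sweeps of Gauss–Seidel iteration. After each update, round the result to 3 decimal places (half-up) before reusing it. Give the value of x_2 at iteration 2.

0.715

Iteration 1:
  x_1 = (4 - (-2)·0.000 - (1)·0.000 - (2)·0.000) / (-6) = -0.667
  x_2 = (9 - (-2)·-0.667 - (2)·0.000 - (-4)·0.000) / (10) = 0.767
  x_3 = (2 - (-4)·-0.667 - (-1)·0.767 - (3)·0.000) / (9) = 0.011
  x_4 = (-5 - (3)·-0.667 - (-4)·0.767 - (4)·0.011) / (15) = 0.002
Iteration 2:
  x_1 = (4 - (-2)·0.767 - (1)·0.011 - (2)·0.002) / (-6) = -0.920
  x_2 = (9 - (-2)·-0.920 - (2)·0.011 - (-4)·0.002) / (10) = 0.715
  x_3 = (2 - (-4)·-0.920 - (-1)·0.715 - (3)·0.002) / (9) = -0.108
  x_4 = (-5 - (3)·-0.920 - (-4)·0.715 - (4)·-0.108) / (15) = 0.070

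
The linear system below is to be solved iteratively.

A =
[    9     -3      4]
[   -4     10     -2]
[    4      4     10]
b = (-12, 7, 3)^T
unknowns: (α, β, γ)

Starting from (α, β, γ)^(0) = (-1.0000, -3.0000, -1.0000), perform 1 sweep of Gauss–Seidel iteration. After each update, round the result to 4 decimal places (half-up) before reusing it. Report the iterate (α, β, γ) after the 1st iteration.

Iteration 1:
  α = (-12 - (-3)·-3.0000 - (4)·-1.0000) / (9) = -1.8889
  β = (7 - (-4)·-1.8889 - (-2)·-1.0000) / (10) = -0.2556
  γ = (3 - (4)·-1.8889 - (4)·-0.2556) / (10) = 1.1578

(-1.8889, -0.2556, 1.1578)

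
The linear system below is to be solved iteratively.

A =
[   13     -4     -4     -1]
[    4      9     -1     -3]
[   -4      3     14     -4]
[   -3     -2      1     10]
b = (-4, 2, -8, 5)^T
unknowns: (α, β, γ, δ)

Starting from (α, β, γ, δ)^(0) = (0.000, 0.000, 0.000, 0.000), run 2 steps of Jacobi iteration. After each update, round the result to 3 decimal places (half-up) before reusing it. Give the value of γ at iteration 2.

Iteration 1:
  α = (-4 - (-4)·0.000 - (-4)·0.000 - (-1)·0.000) / (13) = -0.308
  β = (2 - (4)·0.000 - (-1)·0.000 - (-3)·0.000) / (9) = 0.222
  γ = (-8 - (-4)·0.000 - (3)·0.000 - (-4)·0.000) / (14) = -0.571
  δ = (5 - (-3)·0.000 - (-2)·0.000 - (1)·0.000) / (10) = 0.500
Iteration 2:
  α = (-4 - (-4)·0.222 - (-4)·-0.571 - (-1)·0.500) / (13) = -0.377
  β = (2 - (4)·-0.308 - (-1)·-0.571 - (-3)·0.500) / (9) = 0.462
  γ = (-8 - (-4)·-0.308 - (3)·0.222 - (-4)·0.500) / (14) = -0.564
  δ = (5 - (-3)·-0.308 - (-2)·0.222 - (1)·-0.571) / (10) = 0.509

-0.564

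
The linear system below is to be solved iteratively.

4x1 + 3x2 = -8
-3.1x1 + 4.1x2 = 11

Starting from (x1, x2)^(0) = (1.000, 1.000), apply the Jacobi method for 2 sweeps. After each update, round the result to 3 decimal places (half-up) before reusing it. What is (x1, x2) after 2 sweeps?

(-4.579, 0.604)

Iteration 1:
  x1 = (-8 - (3)·1.000) / (4) = -2.750
  x2 = (11 - (-3.1)·1.000) / (4.1) = 3.439
Iteration 2:
  x1 = (-8 - (3)·3.439) / (4) = -4.579
  x2 = (11 - (-3.1)·-2.750) / (4.1) = 0.604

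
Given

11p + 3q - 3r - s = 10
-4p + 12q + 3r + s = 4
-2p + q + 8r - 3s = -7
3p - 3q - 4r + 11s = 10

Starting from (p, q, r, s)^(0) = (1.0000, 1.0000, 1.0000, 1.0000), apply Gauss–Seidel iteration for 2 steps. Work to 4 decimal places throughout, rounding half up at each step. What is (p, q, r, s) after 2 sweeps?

(0.7951, 0.6195, -0.5207, 0.6719)

Iteration 1:
  p = (10 - (3)·1.0000 - (-3)·1.0000 - (-1)·1.0000) / (11) = 1.0000
  q = (4 - (-4)·1.0000 - (3)·1.0000 - (1)·1.0000) / (12) = 0.3333
  r = (-7 - (-2)·1.0000 - (1)·0.3333 - (-3)·1.0000) / (8) = -0.2917
  s = (10 - (3)·1.0000 - (-3)·0.3333 - (-4)·-0.2917) / (11) = 0.6212
Iteration 2:
  p = (10 - (3)·0.3333 - (-3)·-0.2917 - (-1)·0.6212) / (11) = 0.7951
  q = (4 - (-4)·0.7951 - (3)·-0.2917 - (1)·0.6212) / (12) = 0.6195
  r = (-7 - (-2)·0.7951 - (1)·0.6195 - (-3)·0.6212) / (8) = -0.5207
  s = (10 - (3)·0.7951 - (-3)·0.6195 - (-4)·-0.5207) / (11) = 0.6719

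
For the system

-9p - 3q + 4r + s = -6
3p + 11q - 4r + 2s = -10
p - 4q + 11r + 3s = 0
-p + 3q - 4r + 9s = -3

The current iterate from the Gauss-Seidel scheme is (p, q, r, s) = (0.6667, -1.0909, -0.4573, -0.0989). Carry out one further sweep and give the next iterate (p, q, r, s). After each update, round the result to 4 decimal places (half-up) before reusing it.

One sweep:
  p = (-6 - (-3)·-1.0909 - (4)·-0.4573 - (1)·-0.0989) / (-9) = 0.8161
  q = (-10 - (3)·0.8161 - (-4)·-0.4573 - (2)·-0.0989) / (11) = -1.2800
  r = (0 - (1)·0.8161 - (-4)·-1.2800 - (3)·-0.0989) / (11) = -0.5127
  s = (-3 - (-1)·0.8161 - (3)·-1.2800 - (-4)·-0.5127) / (9) = -0.0439

(0.8161, -1.2800, -0.5127, -0.0439)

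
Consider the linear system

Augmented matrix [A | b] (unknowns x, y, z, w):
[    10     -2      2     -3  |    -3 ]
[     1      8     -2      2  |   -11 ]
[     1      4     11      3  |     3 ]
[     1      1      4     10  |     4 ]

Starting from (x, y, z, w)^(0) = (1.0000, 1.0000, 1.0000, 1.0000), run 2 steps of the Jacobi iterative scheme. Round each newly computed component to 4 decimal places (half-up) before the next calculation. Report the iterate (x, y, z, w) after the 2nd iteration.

Iteration 1:
  x = (-3 - (-2)·1.0000 - (2)·1.0000 - (-3)·1.0000) / (10) = 0.0000
  y = (-11 - (1)·1.0000 - (-2)·1.0000 - (2)·1.0000) / (8) = -1.5000
  z = (3 - (1)·1.0000 - (4)·1.0000 - (3)·1.0000) / (11) = -0.4545
  w = (4 - (1)·1.0000 - (1)·1.0000 - (4)·1.0000) / (10) = -0.2000
Iteration 2:
  x = (-3 - (-2)·-1.5000 - (2)·-0.4545 - (-3)·-0.2000) / (10) = -0.5691
  y = (-11 - (1)·0.0000 - (-2)·-0.4545 - (2)·-0.2000) / (8) = -1.4386
  z = (3 - (1)·0.0000 - (4)·-1.5000 - (3)·-0.2000) / (11) = 0.8727
  w = (4 - (1)·0.0000 - (1)·-1.5000 - (4)·-0.4545) / (10) = 0.7318

(-0.5691, -1.4386, 0.8727, 0.7318)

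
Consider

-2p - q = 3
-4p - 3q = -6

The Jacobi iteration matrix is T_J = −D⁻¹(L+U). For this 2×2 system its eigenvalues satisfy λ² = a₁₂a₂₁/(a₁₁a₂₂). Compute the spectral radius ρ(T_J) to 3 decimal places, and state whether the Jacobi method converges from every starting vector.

a₁₂a₂₁/(a₁₁a₂₂) = (-1)·(-4) / ((-2)·(-3)) = 0.666667
ρ = √|0.666667| = √0.666667 = 0.816
ρ < 1, so Jacobi converges

0.816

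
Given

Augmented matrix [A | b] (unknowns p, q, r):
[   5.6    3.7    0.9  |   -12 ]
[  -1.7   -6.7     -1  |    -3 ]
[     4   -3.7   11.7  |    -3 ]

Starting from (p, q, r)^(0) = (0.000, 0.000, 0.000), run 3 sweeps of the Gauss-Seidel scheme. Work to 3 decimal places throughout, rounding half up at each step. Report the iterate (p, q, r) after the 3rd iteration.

Iteration 1:
  p = (-12 - (3.7)·0.000 - (0.9)·0.000) / (5.6) = -2.143
  q = (-3 - (-1.7)·-2.143 - (-1)·0.000) / (-6.7) = 0.992
  r = (-3 - (4)·-2.143 - (-3.7)·0.992) / (11.7) = 0.790
Iteration 2:
  p = (-12 - (3.7)·0.992 - (0.9)·0.790) / (5.6) = -2.925
  q = (-3 - (-1.7)·-2.925 - (-1)·0.790) / (-6.7) = 1.072
  r = (-3 - (4)·-2.925 - (-3.7)·1.072) / (11.7) = 1.083
Iteration 3:
  p = (-12 - (3.7)·1.072 - (0.9)·1.083) / (5.6) = -3.025
  q = (-3 - (-1.7)·-3.025 - (-1)·1.083) / (-6.7) = 1.054
  r = (-3 - (4)·-3.025 - (-3.7)·1.054) / (11.7) = 1.111

(-3.025, 1.054, 1.111)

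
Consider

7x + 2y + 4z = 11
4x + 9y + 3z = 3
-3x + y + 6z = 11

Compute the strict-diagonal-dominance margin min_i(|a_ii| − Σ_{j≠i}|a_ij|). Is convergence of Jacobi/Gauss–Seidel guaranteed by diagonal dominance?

row 1: |7| − (2+4) = 1
row 2: |9| − (4+3) = 2
row 3: |6| − (3+1) = 2
minimum over rows = 1 → strictly diagonally dominant (convergence guaranteed)

1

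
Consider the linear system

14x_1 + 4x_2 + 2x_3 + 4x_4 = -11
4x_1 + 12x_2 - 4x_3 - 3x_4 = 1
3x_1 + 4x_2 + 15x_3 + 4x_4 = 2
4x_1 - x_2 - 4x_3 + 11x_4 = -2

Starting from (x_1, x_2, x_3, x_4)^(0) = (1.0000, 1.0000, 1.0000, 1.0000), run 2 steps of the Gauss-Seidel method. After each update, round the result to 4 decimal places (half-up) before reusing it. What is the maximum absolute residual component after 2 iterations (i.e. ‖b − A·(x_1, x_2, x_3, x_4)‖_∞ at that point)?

2.2080

Iteration 1:
  x_1 = (-11 - (4)·1.0000 - (2)·1.0000 - (4)·1.0000) / (14) = -1.5000
  x_2 = (1 - (4)·-1.5000 - (-4)·1.0000 - (-3)·1.0000) / (12) = 1.1667
  x_3 = (2 - (3)·-1.5000 - (4)·1.1667 - (4)·1.0000) / (15) = -0.1445
  x_4 = (-2 - (4)·-1.5000 - (-1)·1.1667 - (-4)·-0.1445) / (11) = 0.4172
Iteration 2:
  x_1 = (-11 - (4)·1.1667 - (2)·-0.1445 - (4)·0.4172) / (14) = -1.2176
  x_2 = (1 - (4)·-1.2176 - (-4)·-0.1445 - (-3)·0.4172) / (12) = 0.5453
  x_3 = (2 - (3)·-1.2176 - (4)·0.5453 - (4)·0.4172) / (15) = 0.1202
  x_4 = (-2 - (4)·-1.2176 - (-1)·0.5453 - (-4)·0.1202) / (11) = 0.3542
Residual b − A·x = (2.2080, 0.8702, 0.2518, 0.0003); ∞-norm = 2.2080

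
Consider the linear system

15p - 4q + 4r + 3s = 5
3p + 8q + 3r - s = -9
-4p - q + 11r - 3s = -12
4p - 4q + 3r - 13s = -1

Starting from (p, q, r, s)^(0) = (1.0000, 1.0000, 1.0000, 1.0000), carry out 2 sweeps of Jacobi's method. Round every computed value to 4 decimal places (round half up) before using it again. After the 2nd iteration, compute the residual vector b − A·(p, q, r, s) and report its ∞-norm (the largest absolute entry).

6.1861

Iteration 1:
  p = (5 - (-4)·1.0000 - (4)·1.0000 - (3)·1.0000) / (15) = 0.1333
  q = (-9 - (3)·1.0000 - (3)·1.0000 - (-1)·1.0000) / (8) = -1.7500
  r = (-12 - (-4)·1.0000 - (-1)·1.0000 - (-3)·1.0000) / (11) = -0.3636
  s = (-1 - (4)·1.0000 - (-4)·1.0000 - (3)·1.0000) / (-13) = 0.3077
Iteration 2:
  p = (5 - (-4)·-1.7500 - (4)·-0.3636 - (3)·0.3077) / (15) = -0.0979
  q = (-9 - (3)·0.1333 - (3)·-0.3636 - (-1)·0.3077) / (8) = -1.0002
  r = (-12 - (-4)·0.1333 - (-1)·-1.7500 - (-3)·0.3077) / (11) = -1.1176
  s = (-1 - (4)·0.1333 - (-4)·-1.7500 - (3)·-0.3636) / (-13) = 0.5725
Residual b − A·x = (5.2206, 3.2206, 0.6193, 6.1861); ∞-norm = 6.1861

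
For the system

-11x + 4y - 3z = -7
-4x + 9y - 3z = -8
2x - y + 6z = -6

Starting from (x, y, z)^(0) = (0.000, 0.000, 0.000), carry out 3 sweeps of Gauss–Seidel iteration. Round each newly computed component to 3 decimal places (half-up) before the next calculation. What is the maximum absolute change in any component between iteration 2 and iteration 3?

Iteration 1:
  x = (-7 - (4)·0.000 - (-3)·0.000) / (-11) = 0.636
  y = (-8 - (-4)·0.636 - (-3)·0.000) / (9) = -0.606
  z = (-6 - (2)·0.636 - (-1)·-0.606) / (6) = -1.313
Iteration 2:
  x = (-7 - (4)·-0.606 - (-3)·-1.313) / (-11) = 0.774
  y = (-8 - (-4)·0.774 - (-3)·-1.313) / (9) = -0.983
  z = (-6 - (2)·0.774 - (-1)·-0.983) / (6) = -1.422
Iteration 3:
  x = (-7 - (4)·-0.983 - (-3)·-1.422) / (-11) = 0.667
  y = (-8 - (-4)·0.667 - (-3)·-1.422) / (9) = -1.066
  z = (-6 - (2)·0.667 - (-1)·-1.066) / (6) = -1.400
Change: (-0.107, -0.083, 0.022) → max |·| = 0.107

0.107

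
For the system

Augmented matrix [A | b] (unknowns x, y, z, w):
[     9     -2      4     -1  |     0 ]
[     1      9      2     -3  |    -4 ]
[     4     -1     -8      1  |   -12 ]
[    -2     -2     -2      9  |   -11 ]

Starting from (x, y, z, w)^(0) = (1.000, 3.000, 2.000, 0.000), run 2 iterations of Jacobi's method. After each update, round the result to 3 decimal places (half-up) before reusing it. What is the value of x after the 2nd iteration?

-0.932

Iteration 1:
  x = (0 - (-2)·3.000 - (4)·2.000 - (-1)·0.000) / (9) = -0.222
  y = (-4 - (1)·1.000 - (2)·2.000 - (-3)·0.000) / (9) = -1.000
  z = (-12 - (4)·1.000 - (-1)·3.000 - (1)·0.000) / (-8) = 1.625
  w = (-11 - (-2)·1.000 - (-2)·3.000 - (-2)·2.000) / (9) = 0.111
Iteration 2:
  x = (0 - (-2)·-1.000 - (4)·1.625 - (-1)·0.111) / (9) = -0.932
  y = (-4 - (1)·-0.222 - (2)·1.625 - (-3)·0.111) / (9) = -0.744
  z = (-12 - (4)·-0.222 - (-1)·-1.000 - (1)·0.111) / (-8) = 1.528
  w = (-11 - (-2)·-0.222 - (-2)·-1.000 - (-2)·1.625) / (9) = -1.133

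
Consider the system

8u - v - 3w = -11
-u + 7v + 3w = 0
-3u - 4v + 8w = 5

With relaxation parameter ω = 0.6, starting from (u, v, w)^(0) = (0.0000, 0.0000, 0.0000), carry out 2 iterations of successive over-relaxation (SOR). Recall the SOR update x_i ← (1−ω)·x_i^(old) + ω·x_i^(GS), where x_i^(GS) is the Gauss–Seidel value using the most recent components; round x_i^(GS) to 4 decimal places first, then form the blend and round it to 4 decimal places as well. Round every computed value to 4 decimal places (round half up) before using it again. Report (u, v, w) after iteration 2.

Iteration 1:
  u: GS value = (-11 - (-1)·0.0000 - (-3)·0.0000) / (8) = -1.3750;  u ← (1−ω)·0.0000 + ω·-1.3750 = -0.8250
  v: GS value = (0 - (-1)·-0.8250 - (3)·0.0000) / (7) = -0.1179;  v ← (1−ω)·0.0000 + ω·-0.1179 = -0.0707
  w: GS value = (5 - (-3)·-0.8250 - (-4)·-0.0707) / (8) = 0.2803;  w ← (1−ω)·0.0000 + ω·0.2803 = 0.1682
Iteration 2:
  u: GS value = (-11 - (-1)·-0.0707 - (-3)·0.1682) / (8) = -1.3208;  u ← (1−ω)·-0.8250 + ω·-1.3208 = -1.1225
  v: GS value = (0 - (-1)·-1.1225 - (3)·0.1682) / (7) = -0.2324;  v ← (1−ω)·-0.0707 + ω·-0.2324 = -0.1677
  w: GS value = (5 - (-3)·-1.1225 - (-4)·-0.1677) / (8) = 0.1202;  w ← (1−ω)·0.1682 + ω·0.1202 = 0.1394

(-1.1225, -0.1677, 0.1394)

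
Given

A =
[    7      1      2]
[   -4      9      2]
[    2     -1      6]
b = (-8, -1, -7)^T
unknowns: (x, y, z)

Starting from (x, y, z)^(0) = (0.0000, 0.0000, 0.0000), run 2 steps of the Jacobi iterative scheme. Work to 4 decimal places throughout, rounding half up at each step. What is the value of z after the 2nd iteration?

Iteration 1:
  x = (-8 - (1)·0.0000 - (2)·0.0000) / (7) = -1.1429
  y = (-1 - (-4)·0.0000 - (2)·0.0000) / (9) = -0.1111
  z = (-7 - (2)·0.0000 - (-1)·0.0000) / (6) = -1.1667
Iteration 2:
  x = (-8 - (1)·-0.1111 - (2)·-1.1667) / (7) = -0.7936
  y = (-1 - (-4)·-1.1429 - (2)·-1.1667) / (9) = -0.3598
  z = (-7 - (2)·-1.1429 - (-1)·-0.1111) / (6) = -0.8042

-0.8042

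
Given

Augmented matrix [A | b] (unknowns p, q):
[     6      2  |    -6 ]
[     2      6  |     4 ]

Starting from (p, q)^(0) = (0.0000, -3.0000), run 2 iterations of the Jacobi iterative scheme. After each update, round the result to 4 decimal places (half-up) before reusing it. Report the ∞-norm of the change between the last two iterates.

Iteration 1:
  p = (-6 - (2)·-3.0000) / (6) = 0.0000
  q = (4 - (2)·0.0000) / (6) = 0.6667
Iteration 2:
  p = (-6 - (2)·0.6667) / (6) = -1.2222
  q = (4 - (2)·0.0000) / (6) = 0.6667
Change: (-1.2222, 0.0000) → max |·| = 1.2222

1.2222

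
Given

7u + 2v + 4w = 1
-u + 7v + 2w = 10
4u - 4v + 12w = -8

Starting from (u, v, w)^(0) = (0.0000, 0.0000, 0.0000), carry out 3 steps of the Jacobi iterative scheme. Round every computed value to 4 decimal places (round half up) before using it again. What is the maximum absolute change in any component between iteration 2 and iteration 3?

Iteration 1:
  u = (1 - (2)·0.0000 - (4)·0.0000) / (7) = 0.1429
  v = (10 - (-1)·0.0000 - (2)·0.0000) / (7) = 1.4286
  w = (-8 - (4)·0.0000 - (-4)·0.0000) / (12) = -0.6667
Iteration 2:
  u = (1 - (2)·1.4286 - (4)·-0.6667) / (7) = 0.1157
  v = (10 - (-1)·0.1429 - (2)·-0.6667) / (7) = 1.6395
  w = (-8 - (4)·0.1429 - (-4)·1.4286) / (12) = -0.2381
Iteration 3:
  u = (1 - (2)·1.6395 - (4)·-0.2381) / (7) = -0.1895
  v = (10 - (-1)·0.1157 - (2)·-0.2381) / (7) = 1.5131
  w = (-8 - (4)·0.1157 - (-4)·1.6395) / (12) = -0.1587
Change: (-0.3052, -0.1264, 0.0794) → max |·| = 0.3052

0.3052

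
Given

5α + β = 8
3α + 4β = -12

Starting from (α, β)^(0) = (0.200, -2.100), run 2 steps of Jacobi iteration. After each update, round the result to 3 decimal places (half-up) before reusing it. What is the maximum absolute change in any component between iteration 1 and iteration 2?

Iteration 1:
  α = (8 - (1)·-2.100) / (5) = 2.020
  β = (-12 - (3)·0.200) / (4) = -3.150
Iteration 2:
  α = (8 - (1)·-3.150) / (5) = 2.230
  β = (-12 - (3)·2.020) / (4) = -4.515
Change: (0.210, -1.365) → max |·| = 1.365

1.365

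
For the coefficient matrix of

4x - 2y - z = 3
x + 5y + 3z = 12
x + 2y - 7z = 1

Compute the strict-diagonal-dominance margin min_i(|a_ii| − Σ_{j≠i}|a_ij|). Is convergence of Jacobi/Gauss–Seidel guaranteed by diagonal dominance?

row 1: |4| − (2+1) = 1
row 2: |5| − (1+3) = 1
row 3: |-7| − (1+2) = 4
minimum over rows = 1 → strictly diagonally dominant (convergence guaranteed)

1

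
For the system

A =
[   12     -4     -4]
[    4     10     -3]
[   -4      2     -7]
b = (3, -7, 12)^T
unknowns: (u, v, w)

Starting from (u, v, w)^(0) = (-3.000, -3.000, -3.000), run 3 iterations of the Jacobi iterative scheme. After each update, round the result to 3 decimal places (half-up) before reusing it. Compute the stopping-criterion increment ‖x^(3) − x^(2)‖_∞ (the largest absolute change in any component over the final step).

0.862

Iteration 1:
  u = (3 - (-4)·-3.000 - (-4)·-3.000) / (12) = -1.750
  v = (-7 - (4)·-3.000 - (-3)·-3.000) / (10) = -0.400
  w = (12 - (-4)·-3.000 - (2)·-3.000) / (-7) = -0.857
Iteration 2:
  u = (3 - (-4)·-0.400 - (-4)·-0.857) / (12) = -0.169
  v = (-7 - (4)·-1.750 - (-3)·-0.857) / (10) = -0.257
  w = (12 - (-4)·-1.750 - (2)·-0.400) / (-7) = -0.829
Iteration 3:
  u = (3 - (-4)·-0.257 - (-4)·-0.829) / (12) = -0.112
  v = (-7 - (4)·-0.169 - (-3)·-0.829) / (10) = -0.881
  w = (12 - (-4)·-0.169 - (2)·-0.257) / (-7) = -1.691
Change: (0.057, -0.624, -0.862) → max |·| = 0.862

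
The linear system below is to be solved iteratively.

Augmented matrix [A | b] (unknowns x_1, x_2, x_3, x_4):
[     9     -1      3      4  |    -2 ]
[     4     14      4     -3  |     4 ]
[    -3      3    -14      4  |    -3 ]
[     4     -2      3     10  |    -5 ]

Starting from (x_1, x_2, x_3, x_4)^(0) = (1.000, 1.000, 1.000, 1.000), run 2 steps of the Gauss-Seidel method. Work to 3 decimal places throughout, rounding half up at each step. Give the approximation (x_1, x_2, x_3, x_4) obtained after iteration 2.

Iteration 1:
  x_1 = (-2 - (-1)·1.000 - (3)·1.000 - (4)·1.000) / (9) = -0.889
  x_2 = (4 - (4)·-0.889 - (4)·1.000 - (-3)·1.000) / (14) = 0.468
  x_3 = (-3 - (-3)·-0.889 - (3)·0.468 - (4)·1.000) / (-14) = 0.791
  x_4 = (-5 - (4)·-0.889 - (-2)·0.468 - (3)·0.791) / (10) = -0.288
Iteration 2:
  x_1 = (-2 - (-1)·0.468 - (3)·0.791 - (4)·-0.288) / (9) = -0.306
  x_2 = (4 - (4)·-0.306 - (4)·0.791 - (-3)·-0.288) / (14) = 0.085
  x_3 = (-3 - (-3)·-0.306 - (3)·0.085 - (4)·-0.288) / (-14) = 0.216
  x_4 = (-5 - (4)·-0.306 - (-2)·0.085 - (3)·0.216) / (10) = -0.425

(-0.306, 0.085, 0.216, -0.425)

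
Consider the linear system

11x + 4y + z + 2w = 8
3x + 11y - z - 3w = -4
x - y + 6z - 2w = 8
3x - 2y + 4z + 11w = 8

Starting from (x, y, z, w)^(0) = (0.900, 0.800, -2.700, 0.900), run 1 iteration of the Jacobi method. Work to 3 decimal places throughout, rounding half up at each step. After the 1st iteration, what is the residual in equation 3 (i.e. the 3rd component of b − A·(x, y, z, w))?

0.389

Iteration 1:
  x = (8 - (4)·0.800 - (1)·-2.700 - (2)·0.900) / (11) = 0.518
  y = (-4 - (3)·0.900 - (-1)·-2.700 - (-3)·0.900) / (11) = -0.609
  z = (8 - (1)·0.900 - (-1)·0.800 - (-2)·0.900) / (6) = 1.617
  w = (8 - (3)·0.900 - (-2)·0.800 - (4)·-2.700) / (11) = 1.609
Residual b − A·x = (-0.097, 7.589, 0.389, -18.939)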